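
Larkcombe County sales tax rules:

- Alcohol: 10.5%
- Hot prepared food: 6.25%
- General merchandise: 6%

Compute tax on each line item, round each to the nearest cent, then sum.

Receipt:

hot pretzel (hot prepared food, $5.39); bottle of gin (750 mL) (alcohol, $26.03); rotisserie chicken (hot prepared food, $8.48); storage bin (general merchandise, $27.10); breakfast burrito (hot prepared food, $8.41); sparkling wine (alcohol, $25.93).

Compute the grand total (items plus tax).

$109.82

Hot pretzel $5.39: hot prepared food → 6.25% → $0.34
Bottle of gin (750 mL) $26.03: alcohol → 10.5% → $2.73
Rotisserie chicken $8.48: hot prepared food → 6.25% → $0.53
Storage bin $27.10: general merchandise → 6% → $1.63
Breakfast burrito $8.41: hot prepared food → 6.25% → $0.53
Sparkling wine $25.93: alcohol → 10.5% → $2.72
Subtotal = $101.34; tax = $8.48; total due = $109.82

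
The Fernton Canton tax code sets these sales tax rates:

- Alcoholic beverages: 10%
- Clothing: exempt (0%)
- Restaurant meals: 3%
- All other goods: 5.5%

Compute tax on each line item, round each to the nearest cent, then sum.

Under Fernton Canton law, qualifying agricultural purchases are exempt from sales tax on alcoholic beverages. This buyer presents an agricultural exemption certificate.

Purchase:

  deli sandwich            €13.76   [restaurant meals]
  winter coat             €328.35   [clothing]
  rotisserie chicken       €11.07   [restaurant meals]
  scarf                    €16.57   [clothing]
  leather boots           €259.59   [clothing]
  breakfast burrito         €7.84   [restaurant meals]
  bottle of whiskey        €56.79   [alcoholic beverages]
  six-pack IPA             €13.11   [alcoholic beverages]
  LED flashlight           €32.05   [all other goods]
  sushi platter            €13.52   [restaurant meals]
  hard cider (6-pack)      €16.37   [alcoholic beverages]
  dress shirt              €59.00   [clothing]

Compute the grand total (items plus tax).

€831.17

Deli sandwich €13.76: restaurant meals → 3% → €0.41
Winter coat €328.35: clothing → 0% → €0.00
Rotisserie chicken €11.07: restaurant meals → 3% → €0.33
Scarf €16.57: clothing → 0% → €0.00
Leather boots €259.59: clothing → 0% → €0.00
Breakfast burrito €7.84: restaurant meals → 3% → €0.24
Bottle of whiskey €56.79: alcoholic beverages, buyer-exempt → 0% → €0.00
Six-pack IPA €13.11: alcoholic beverages, buyer-exempt → 0% → €0.00
LED flashlight €32.05: all other goods → 5.5% → €1.76
Sushi platter €13.52: restaurant meals → 3% → €0.41
Hard cider (6-pack) €16.37: alcoholic beverages, buyer-exempt → 0% → €0.00
Dress shirt €59.00: clothing → 0% → €0.00
Subtotal = €828.02; tax = €3.15; total due = €831.17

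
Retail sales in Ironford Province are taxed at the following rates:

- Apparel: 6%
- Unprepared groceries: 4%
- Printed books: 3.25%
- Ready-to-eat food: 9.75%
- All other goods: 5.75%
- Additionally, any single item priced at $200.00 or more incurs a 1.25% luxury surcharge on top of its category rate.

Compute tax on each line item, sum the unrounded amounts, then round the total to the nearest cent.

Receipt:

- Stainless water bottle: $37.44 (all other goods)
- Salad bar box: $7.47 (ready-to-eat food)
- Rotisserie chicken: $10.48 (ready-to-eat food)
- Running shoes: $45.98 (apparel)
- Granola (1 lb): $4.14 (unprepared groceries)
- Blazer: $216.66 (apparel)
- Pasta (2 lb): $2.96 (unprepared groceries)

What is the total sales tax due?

$22.65

Stainless water bottle $37.44: all other goods → 5.75% → $2.1528
Salad bar box $7.47: ready-to-eat food → 9.75% → $0.728325
Rotisserie chicken $10.48: ready-to-eat food → 9.75% → $1.0218
Running shoes $45.98: apparel → 6% → $2.7588
Granola (1 lb) $4.14: unprepared groceries → 4% → $0.1656
Blazer $216.66: apparel → 6% + 1.25% surcharge = 7.25% → $15.70785
Pasta (2 lb) $2.96: unprepared groceries → 4% → $0.1184
Unrounded tax sum = $22.653575 → $22.65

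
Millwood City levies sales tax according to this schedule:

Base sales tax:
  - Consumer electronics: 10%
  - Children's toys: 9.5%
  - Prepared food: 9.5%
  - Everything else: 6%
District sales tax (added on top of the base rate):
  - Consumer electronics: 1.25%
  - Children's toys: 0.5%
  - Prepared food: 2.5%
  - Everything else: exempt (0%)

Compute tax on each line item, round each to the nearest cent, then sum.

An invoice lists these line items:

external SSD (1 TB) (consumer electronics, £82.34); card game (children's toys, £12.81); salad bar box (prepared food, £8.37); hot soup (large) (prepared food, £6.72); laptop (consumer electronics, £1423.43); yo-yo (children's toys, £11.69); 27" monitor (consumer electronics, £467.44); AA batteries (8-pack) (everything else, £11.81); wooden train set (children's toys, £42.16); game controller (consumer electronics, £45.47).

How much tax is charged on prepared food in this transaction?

Salad bar box £8.37: prepared food → 9.5% + 2.5% district = 12% → £1.00
Hot soup (large) £6.72: prepared food → 9.5% + 2.5% district = 12% → £0.81
Tax on prepared food = £1.00 + £0.81 = £1.81

£1.81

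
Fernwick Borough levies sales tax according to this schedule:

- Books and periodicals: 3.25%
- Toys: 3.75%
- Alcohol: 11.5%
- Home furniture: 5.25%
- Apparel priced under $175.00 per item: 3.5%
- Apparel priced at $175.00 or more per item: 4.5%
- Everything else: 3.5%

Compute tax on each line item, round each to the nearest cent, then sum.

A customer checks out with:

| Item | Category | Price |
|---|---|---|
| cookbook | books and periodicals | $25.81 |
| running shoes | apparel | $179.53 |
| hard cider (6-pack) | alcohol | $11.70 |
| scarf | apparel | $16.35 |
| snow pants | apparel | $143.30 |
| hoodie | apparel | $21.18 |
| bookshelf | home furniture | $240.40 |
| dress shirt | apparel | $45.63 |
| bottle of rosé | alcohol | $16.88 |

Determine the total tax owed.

Cookbook $25.81: books and periodicals → 3.25% → $0.84
Running shoes $179.53: apparel, $175.00 or more → 4.5% → $8.08
Hard cider (6-pack) $11.70: alcohol → 11.5% → $1.35
Scarf $16.35: apparel, under $175.00 → 3.5% → $0.57
Snow pants $143.30: apparel, under $175.00 → 3.5% → $5.02
Hoodie $21.18: apparel, under $175.00 → 3.5% → $0.74
Bookshelf $240.40: home furniture → 5.25% → $12.62
Dress shirt $45.63: apparel, under $175.00 → 3.5% → $1.60
Bottle of rosé $16.88: alcohol → 11.5% → $1.94
Total tax = $0.84 + $8.08 + $1.35 + $0.57 + $5.02 + $0.74 + $12.62 + $1.60 + $1.94 = $32.76

$32.76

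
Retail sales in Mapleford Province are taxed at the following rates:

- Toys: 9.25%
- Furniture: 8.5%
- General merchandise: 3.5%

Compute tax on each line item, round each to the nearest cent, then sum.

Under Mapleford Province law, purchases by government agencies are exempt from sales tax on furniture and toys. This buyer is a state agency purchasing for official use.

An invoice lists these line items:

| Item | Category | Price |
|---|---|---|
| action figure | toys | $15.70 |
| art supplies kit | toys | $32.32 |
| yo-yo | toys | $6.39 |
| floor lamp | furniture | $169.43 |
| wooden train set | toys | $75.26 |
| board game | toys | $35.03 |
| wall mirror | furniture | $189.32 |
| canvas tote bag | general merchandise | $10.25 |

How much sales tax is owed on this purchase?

$0.36

Action figure $15.70: toys, buyer-exempt → 0% → $0.00
Art supplies kit $32.32: toys, buyer-exempt → 0% → $0.00
Yo-yo $6.39: toys, buyer-exempt → 0% → $0.00
Floor lamp $169.43: furniture, buyer-exempt → 0% → $0.00
Wooden train set $75.26: toys, buyer-exempt → 0% → $0.00
Board game $35.03: toys, buyer-exempt → 0% → $0.00
Wall mirror $189.32: furniture, buyer-exempt → 0% → $0.00
Canvas tote bag $10.25: general merchandise → 3.5% → $0.36
Total tax = $0.36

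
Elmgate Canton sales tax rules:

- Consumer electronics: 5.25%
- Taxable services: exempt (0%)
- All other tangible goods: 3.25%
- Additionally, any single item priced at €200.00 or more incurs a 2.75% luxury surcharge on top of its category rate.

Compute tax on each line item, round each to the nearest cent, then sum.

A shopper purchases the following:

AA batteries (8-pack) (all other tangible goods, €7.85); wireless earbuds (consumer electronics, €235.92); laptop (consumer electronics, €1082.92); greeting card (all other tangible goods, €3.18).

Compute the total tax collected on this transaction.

AA batteries (8-pack) €7.85: all other tangible goods → 3.25% → €0.26
Wireless earbuds €235.92: consumer electronics → 5.25% + 2.75% surcharge = 8% → €18.87
Laptop €1082.92: consumer electronics → 5.25% + 2.75% surcharge = 8% → €86.63
Greeting card €3.18: all other tangible goods → 3.25% → €0.10
Total tax = €0.26 + €18.87 + €86.63 + €0.10 = €105.86

€105.86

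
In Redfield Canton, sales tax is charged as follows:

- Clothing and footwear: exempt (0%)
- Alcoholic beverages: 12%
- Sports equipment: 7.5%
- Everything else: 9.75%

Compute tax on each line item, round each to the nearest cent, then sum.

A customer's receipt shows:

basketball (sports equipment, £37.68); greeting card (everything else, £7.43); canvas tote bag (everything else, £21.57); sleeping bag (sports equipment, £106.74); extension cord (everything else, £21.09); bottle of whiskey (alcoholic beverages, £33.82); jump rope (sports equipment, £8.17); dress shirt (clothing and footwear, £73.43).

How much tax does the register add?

Basketball £37.68: sports equipment → 7.5% → £2.83
Greeting card £7.43: everything else → 9.75% → £0.72
Canvas tote bag £21.57: everything else → 9.75% → £2.10
Sleeping bag £106.74: sports equipment → 7.5% → £8.01
Extension cord £21.09: everything else → 9.75% → £2.06
Bottle of whiskey £33.82: alcoholic beverages → 12% → £4.06
Jump rope £8.17: sports equipment → 7.5% → £0.61
Dress shirt £73.43: clothing and footwear → 0% → £0.00
Total tax = £2.83 + £0.72 + £2.10 + £8.01 + £2.06 + £4.06 + £0.61 = £20.39

£20.39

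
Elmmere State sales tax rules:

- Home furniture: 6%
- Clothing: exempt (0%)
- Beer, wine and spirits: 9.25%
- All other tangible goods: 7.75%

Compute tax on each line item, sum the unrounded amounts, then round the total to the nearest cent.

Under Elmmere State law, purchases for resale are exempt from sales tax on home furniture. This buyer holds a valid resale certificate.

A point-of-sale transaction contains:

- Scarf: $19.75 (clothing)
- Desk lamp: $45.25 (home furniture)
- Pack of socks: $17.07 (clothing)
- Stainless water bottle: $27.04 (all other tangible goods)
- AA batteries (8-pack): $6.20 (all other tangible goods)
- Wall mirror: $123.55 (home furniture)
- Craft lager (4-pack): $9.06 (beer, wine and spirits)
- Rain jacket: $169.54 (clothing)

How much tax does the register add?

Scarf $19.75: clothing → 0% → $0.00
Desk lamp $45.25: home furniture, buyer-exempt → 0% → $0.00
Pack of socks $17.07: clothing → 0% → $0.00
Stainless water bottle $27.04: all other tangible goods → 7.75% → $2.0956
AA batteries (8-pack) $6.20: all other tangible goods → 7.75% → $0.4805
Wall mirror $123.55: home furniture, buyer-exempt → 0% → $0.00
Craft lager (4-pack) $9.06: beer, wine and spirits → 9.25% → $0.83805
Rain jacket $169.54: clothing → 0% → $0.00
Unrounded tax sum = $3.41415 → $3.41

$3.41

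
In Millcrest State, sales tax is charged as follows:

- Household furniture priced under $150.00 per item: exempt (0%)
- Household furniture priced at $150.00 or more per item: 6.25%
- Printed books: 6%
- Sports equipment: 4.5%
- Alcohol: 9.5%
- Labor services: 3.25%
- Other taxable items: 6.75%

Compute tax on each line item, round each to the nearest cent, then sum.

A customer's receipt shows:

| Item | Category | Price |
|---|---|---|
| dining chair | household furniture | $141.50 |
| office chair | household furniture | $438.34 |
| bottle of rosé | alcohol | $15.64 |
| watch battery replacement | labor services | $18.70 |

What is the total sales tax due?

Dining chair $141.50: household furniture, under $150.00 → 0% → $0.00
Office chair $438.34: household furniture, $150.00 or more → 6.25% → $27.40
Bottle of rosé $15.64: alcohol → 9.5% → $1.49
Watch battery replacement $18.70: labor services → 3.25% → $0.61
Total tax = $27.40 + $1.49 + $0.61 = $29.50

$29.50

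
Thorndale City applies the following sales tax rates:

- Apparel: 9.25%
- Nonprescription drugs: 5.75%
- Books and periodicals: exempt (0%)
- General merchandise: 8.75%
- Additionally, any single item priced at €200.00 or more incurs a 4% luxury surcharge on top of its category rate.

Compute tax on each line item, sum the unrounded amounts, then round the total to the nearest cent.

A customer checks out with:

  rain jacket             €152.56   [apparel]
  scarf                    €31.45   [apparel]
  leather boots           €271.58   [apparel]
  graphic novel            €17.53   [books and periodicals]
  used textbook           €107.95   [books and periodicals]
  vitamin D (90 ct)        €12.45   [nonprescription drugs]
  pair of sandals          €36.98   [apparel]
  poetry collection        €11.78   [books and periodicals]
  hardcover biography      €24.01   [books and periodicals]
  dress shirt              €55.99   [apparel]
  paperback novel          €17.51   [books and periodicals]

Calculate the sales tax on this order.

€62.32

Rain jacket €152.56: apparel → 9.25% → €14.1118
Scarf €31.45: apparel → 9.25% → €2.909125
Leather boots €271.58: apparel → 9.25% + 4% surcharge = 13.25% → €35.98435
Graphic novel €17.53: books and periodicals → 0% → €0.00
Used textbook €107.95: books and periodicals → 0% → €0.00
Vitamin D (90 ct) €12.45: nonprescription drugs → 5.75% → €0.715875
Pair of sandals €36.98: apparel → 9.25% → €3.42065
Poetry collection €11.78: books and periodicals → 0% → €0.00
Hardcover biography €24.01: books and periodicals → 0% → €0.00
Dress shirt €55.99: apparel → 9.25% → €5.179075
Paperback novel €17.51: books and periodicals → 0% → €0.00
Unrounded tax sum = €62.320875 → €62.32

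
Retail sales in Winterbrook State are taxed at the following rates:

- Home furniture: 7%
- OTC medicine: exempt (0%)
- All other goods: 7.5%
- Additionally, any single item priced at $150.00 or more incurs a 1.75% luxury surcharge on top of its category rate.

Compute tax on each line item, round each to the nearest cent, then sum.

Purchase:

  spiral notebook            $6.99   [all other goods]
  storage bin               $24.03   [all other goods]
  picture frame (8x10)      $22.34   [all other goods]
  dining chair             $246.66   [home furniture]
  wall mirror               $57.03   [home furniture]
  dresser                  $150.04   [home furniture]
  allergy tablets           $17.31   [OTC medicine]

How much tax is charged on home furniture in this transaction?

$38.70

Dining chair $246.66: home furniture → 7% + 1.75% surcharge = 8.75% → $21.58
Wall mirror $57.03: home furniture → 7% → $3.99
Dresser $150.04: home furniture → 7% + 1.75% surcharge = 8.75% → $13.13
Tax on home furniture = $21.58 + $3.99 + $13.13 = $38.70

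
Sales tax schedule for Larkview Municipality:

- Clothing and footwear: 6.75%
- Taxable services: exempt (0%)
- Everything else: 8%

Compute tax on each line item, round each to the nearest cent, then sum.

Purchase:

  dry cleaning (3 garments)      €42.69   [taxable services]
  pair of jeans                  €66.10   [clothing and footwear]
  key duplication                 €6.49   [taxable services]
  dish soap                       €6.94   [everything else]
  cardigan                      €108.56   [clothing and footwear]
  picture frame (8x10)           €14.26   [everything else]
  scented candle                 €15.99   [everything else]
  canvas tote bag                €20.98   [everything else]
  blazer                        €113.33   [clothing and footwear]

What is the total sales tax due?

Dry cleaning (3 garments) €42.69: taxable services → 0% → €0.00
Pair of jeans €66.10: clothing and footwear → 6.75% → €4.46
Key duplication €6.49: taxable services → 0% → €0.00
Dish soap €6.94: everything else → 8% → €0.56
Cardigan €108.56: clothing and footwear → 6.75% → €7.33
Picture frame (8x10) €14.26: everything else → 8% → €1.14
Scented candle €15.99: everything else → 8% → €1.28
Canvas tote bag €20.98: everything else → 8% → €1.68
Blazer €113.33: clothing and footwear → 6.75% → €7.65
Total tax = €4.46 + €0.56 + €7.33 + €1.14 + €1.28 + €1.68 + €7.65 = €24.10

€24.10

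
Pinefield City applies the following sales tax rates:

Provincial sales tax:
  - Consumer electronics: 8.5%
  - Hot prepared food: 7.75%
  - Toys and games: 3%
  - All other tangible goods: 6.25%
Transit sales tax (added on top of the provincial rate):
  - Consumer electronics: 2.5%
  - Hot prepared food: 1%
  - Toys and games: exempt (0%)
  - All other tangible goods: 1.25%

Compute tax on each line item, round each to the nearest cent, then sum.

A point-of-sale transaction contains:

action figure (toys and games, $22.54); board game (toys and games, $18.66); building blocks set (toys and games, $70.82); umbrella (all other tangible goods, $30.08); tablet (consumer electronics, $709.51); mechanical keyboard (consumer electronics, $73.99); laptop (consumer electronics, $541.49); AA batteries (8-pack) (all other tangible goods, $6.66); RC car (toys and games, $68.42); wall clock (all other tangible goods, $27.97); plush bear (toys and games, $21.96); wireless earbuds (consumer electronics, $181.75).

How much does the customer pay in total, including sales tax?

Action figure $22.54: toys and games → 3% + 0% transit = 3% → $0.68
Board game $18.66: toys and games → 3% + 0% transit = 3% → $0.56
Building blocks set $70.82: toys and games → 3% + 0% transit = 3% → $2.12
Umbrella $30.08: all other tangible goods → 6.25% + 1.25% transit = 7.5% → $2.26
Tablet $709.51: consumer electronics → 8.5% + 2.5% transit = 11% → $78.05
Mechanical keyboard $73.99: consumer electronics → 8.5% + 2.5% transit = 11% → $8.14
Laptop $541.49: consumer electronics → 8.5% + 2.5% transit = 11% → $59.56
AA batteries (8-pack) $6.66: all other tangible goods → 6.25% + 1.25% transit = 7.5% → $0.50
RC car $68.42: toys and games → 3% + 0% transit = 3% → $2.05
Wall clock $27.97: all other tangible goods → 6.25% + 1.25% transit = 7.5% → $2.10
Plush bear $21.96: toys and games → 3% + 0% transit = 3% → $0.66
Wireless earbuds $181.75: consumer electronics → 8.5% + 2.5% transit = 11% → $19.99
Subtotal = $1773.85; tax = $176.67; total due = $1950.52

$1950.52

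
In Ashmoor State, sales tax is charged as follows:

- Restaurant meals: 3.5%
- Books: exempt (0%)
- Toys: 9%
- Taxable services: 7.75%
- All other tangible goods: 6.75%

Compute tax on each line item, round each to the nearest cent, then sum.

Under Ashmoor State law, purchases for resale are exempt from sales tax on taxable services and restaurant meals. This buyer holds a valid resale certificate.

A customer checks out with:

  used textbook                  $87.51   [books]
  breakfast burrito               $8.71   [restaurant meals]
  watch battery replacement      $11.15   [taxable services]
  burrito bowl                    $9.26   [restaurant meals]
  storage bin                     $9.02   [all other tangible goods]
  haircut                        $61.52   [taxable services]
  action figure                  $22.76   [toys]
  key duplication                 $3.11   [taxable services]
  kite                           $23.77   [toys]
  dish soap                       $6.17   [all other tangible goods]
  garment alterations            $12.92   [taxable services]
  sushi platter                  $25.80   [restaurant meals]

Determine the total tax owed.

$5.22

Used textbook $87.51: books → 0% → $0.00
Breakfast burrito $8.71: restaurant meals, buyer-exempt → 0% → $0.00
Watch battery replacement $11.15: taxable services, buyer-exempt → 0% → $0.00
Burrito bowl $9.26: restaurant meals, buyer-exempt → 0% → $0.00
Storage bin $9.02: all other tangible goods → 6.75% → $0.61
Haircut $61.52: taxable services, buyer-exempt → 0% → $0.00
Action figure $22.76: toys → 9% → $2.05
Key duplication $3.11: taxable services, buyer-exempt → 0% → $0.00
Kite $23.77: toys → 9% → $2.14
Dish soap $6.17: all other tangible goods → 6.75% → $0.42
Garment alterations $12.92: taxable services, buyer-exempt → 0% → $0.00
Sushi platter $25.80: restaurant meals, buyer-exempt → 0% → $0.00
Total tax = $0.61 + $2.05 + $2.14 + $0.42 = $5.22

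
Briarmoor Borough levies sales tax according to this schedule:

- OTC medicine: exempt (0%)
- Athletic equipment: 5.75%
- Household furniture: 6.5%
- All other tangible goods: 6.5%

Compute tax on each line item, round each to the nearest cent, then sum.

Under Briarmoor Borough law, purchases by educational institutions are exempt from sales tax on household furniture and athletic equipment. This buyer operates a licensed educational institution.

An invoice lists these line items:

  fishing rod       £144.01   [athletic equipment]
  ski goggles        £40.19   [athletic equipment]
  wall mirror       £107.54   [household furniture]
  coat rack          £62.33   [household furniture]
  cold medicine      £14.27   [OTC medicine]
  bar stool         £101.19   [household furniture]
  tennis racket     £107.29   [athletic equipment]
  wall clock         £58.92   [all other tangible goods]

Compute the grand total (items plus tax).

£639.57

Fishing rod £144.01: athletic equipment, buyer-exempt → 0% → £0.00
Ski goggles £40.19: athletic equipment, buyer-exempt → 0% → £0.00
Wall mirror £107.54: household furniture, buyer-exempt → 0% → £0.00
Coat rack £62.33: household furniture, buyer-exempt → 0% → £0.00
Cold medicine £14.27: OTC medicine → 0% → £0.00
Bar stool £101.19: household furniture, buyer-exempt → 0% → £0.00
Tennis racket £107.29: athletic equipment, buyer-exempt → 0% → £0.00
Wall clock £58.92: all other tangible goods → 6.5% → £3.83
Subtotal = £635.74; tax = £3.83; total due = £639.57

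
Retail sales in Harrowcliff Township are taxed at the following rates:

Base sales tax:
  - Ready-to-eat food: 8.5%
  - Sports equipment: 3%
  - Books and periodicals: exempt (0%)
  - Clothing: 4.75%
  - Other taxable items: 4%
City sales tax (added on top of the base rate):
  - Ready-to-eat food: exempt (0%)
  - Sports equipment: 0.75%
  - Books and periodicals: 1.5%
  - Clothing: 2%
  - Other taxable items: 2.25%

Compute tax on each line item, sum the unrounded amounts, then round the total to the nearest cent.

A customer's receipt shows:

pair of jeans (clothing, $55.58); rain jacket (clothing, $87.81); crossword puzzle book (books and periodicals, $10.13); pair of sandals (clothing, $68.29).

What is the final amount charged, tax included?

$236.25

Pair of jeans $55.58: clothing → 4.75% + 2% city = 6.75% → $3.75165
Rain jacket $87.81: clothing → 4.75% + 2% city = 6.75% → $5.927175
Crossword puzzle book $10.13: books and periodicals → 0% + 1.5% city = 1.5% → $0.15195
Pair of sandals $68.29: clothing → 4.75% + 2% city = 6.75% → $4.609575
Subtotal = $221.81; unrounded tax = $14.44035 → $14.44; total due = $236.25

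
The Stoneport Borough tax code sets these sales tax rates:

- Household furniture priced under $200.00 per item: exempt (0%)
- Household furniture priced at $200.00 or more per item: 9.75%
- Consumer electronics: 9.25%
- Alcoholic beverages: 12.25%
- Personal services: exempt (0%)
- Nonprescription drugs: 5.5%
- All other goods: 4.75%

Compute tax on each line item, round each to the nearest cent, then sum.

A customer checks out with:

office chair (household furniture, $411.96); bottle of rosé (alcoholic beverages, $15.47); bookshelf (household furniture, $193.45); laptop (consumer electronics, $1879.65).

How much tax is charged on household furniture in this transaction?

Office chair $411.96: household furniture, $200.00 or more → 9.75% → $40.17
Bookshelf $193.45: household furniture, under $200.00 → 0% → $0.00
Tax on household furniture = $40.17 + $0.00 = $40.17

$40.17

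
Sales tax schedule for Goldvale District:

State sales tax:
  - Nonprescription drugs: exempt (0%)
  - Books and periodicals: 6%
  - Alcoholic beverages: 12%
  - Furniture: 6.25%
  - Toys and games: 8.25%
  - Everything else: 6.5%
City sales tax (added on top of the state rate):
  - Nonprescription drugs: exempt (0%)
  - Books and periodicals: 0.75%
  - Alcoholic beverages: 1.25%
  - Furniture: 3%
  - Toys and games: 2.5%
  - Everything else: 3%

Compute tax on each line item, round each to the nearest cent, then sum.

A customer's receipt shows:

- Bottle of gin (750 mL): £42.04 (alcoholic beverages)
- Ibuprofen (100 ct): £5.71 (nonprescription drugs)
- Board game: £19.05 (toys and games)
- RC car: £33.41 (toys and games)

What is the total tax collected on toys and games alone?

Board game £19.05: toys and games → 8.25% + 2.5% city = 10.75% → £2.05
RC car £33.41: toys and games → 8.25% + 2.5% city = 10.75% → £3.59
Tax on toys and games = £2.05 + £3.59 = £5.64

£5.64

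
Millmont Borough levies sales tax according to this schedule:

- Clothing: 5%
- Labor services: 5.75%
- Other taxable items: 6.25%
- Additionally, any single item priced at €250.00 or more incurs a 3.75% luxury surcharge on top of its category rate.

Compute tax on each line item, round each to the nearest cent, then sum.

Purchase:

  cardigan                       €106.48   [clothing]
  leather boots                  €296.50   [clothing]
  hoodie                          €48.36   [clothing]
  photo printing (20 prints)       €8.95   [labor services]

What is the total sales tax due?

€34.19

Cardigan €106.48: clothing → 5% → €5.32
Leather boots €296.50: clothing → 5% + 3.75% surcharge = 8.75% → €25.94
Hoodie €48.36: clothing → 5% → €2.42
Photo printing (20 prints) €8.95: labor services → 5.75% → €0.51
Total tax = €5.32 + €25.94 + €2.42 + €0.51 = €34.19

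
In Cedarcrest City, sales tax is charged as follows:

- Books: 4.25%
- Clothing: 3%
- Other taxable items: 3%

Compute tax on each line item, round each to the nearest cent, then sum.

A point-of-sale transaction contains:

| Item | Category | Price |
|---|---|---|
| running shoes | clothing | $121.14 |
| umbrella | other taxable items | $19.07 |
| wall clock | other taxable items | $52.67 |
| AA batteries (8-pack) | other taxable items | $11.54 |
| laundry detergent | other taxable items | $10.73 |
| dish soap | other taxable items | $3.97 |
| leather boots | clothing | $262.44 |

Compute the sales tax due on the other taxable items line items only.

Umbrella $19.07: other taxable items → 3% → $0.57
Wall clock $52.67: other taxable items → 3% → $1.58
AA batteries (8-pack) $11.54: other taxable items → 3% → $0.35
Laundry detergent $10.73: other taxable items → 3% → $0.32
Dish soap $3.97: other taxable items → 3% → $0.12
Tax on other taxable items = $0.57 + $1.58 + $0.35 + $0.32 + $0.12 = $2.94

$2.94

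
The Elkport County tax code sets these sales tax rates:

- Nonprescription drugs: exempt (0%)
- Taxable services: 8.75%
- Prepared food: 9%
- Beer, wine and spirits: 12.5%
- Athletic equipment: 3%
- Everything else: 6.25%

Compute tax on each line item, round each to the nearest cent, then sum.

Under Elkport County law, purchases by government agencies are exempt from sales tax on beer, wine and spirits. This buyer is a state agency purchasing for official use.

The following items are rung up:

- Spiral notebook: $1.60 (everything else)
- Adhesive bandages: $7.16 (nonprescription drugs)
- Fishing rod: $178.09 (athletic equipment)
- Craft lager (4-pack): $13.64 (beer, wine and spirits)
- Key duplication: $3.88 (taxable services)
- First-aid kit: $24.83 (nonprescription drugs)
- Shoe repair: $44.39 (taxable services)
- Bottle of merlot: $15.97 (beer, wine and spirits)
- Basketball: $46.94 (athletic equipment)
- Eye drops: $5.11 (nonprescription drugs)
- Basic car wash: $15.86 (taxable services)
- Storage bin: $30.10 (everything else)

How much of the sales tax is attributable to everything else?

Spiral notebook $1.60: everything else → 6.25% → $0.10
Storage bin $30.10: everything else → 6.25% → $1.88
Tax on everything else = $0.10 + $1.88 = $1.98

$1.98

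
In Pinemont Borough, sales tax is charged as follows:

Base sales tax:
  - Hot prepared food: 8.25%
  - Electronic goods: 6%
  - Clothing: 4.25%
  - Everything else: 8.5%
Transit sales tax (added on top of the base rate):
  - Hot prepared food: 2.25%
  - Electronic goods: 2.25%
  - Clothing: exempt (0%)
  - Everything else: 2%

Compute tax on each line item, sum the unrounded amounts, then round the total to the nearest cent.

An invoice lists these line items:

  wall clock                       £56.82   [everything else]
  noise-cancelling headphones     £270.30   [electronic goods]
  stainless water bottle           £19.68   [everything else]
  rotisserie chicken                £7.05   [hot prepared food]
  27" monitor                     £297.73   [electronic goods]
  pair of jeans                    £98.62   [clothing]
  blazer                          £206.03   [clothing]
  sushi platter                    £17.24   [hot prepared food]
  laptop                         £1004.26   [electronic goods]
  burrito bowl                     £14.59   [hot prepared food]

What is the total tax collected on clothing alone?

£12.95

Pair of jeans £98.62: clothing → 4.25% + 0% transit = 4.25% → £4.19135
Blazer £206.03: clothing → 4.25% + 0% transit = 4.25% → £8.756275
Tax on clothing: unrounded sum = £12.947625 → £12.95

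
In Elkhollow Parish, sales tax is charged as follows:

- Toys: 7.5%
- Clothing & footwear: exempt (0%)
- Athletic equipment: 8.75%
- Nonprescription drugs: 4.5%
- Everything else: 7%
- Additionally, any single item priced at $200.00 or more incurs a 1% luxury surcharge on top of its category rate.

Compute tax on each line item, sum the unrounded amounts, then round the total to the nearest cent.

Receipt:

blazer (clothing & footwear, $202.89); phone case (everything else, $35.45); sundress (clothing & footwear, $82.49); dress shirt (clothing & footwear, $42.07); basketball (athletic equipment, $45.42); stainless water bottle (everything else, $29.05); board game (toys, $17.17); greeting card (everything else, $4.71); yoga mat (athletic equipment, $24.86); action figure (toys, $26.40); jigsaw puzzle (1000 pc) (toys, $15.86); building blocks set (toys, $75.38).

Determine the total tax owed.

$23.13

Blazer $202.89: clothing & footwear → 0% + 1% surcharge = 1% → $2.0289
Phone case $35.45: everything else → 7% → $2.4815
Sundress $82.49: clothing & footwear → 0% → $0.00
Dress shirt $42.07: clothing & footwear → 0% → $0.00
Basketball $45.42: athletic equipment → 8.75% → $3.97425
Stainless water bottle $29.05: everything else → 7% → $2.0335
Board game $17.17: toys → 7.5% → $1.28775
Greeting card $4.71: everything else → 7% → $0.3297
Yoga mat $24.86: athletic equipment → 8.75% → $2.17525
Action figure $26.40: toys → 7.5% → $1.98
Jigsaw puzzle (1000 pc) $15.86: toys → 7.5% → $1.1895
Building blocks set $75.38: toys → 7.5% → $5.6535
Unrounded tax sum = $23.13385 → $23.13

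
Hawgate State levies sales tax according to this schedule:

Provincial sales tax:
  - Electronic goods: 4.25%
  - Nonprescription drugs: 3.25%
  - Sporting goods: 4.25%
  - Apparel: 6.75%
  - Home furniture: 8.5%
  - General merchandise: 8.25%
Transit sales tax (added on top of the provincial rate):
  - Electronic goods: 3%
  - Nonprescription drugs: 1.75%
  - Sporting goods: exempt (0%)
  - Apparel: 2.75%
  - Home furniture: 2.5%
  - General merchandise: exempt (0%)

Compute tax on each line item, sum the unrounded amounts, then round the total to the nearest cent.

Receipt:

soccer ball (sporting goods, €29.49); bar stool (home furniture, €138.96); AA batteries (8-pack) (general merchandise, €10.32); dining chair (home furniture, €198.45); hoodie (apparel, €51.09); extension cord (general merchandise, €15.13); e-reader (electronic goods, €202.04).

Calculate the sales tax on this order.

€59.97

Soccer ball €29.49: sporting goods → 4.25% + 0% transit = 4.25% → €1.253325
Bar stool €138.96: home furniture → 8.5% + 2.5% transit = 11% → €15.2856
AA batteries (8-pack) €10.32: general merchandise → 8.25% + 0% transit = 8.25% → €0.8514
Dining chair €198.45: home furniture → 8.5% + 2.5% transit = 11% → €21.8295
Hoodie €51.09: apparel → 6.75% + 2.75% transit = 9.5% → €4.85355
Extension cord €15.13: general merchandise → 8.25% + 0% transit = 8.25% → €1.248225
E-reader €202.04: electronic goods → 4.25% + 3% transit = 7.25% → €14.6479
Unrounded tax sum = €59.9695 → €59.97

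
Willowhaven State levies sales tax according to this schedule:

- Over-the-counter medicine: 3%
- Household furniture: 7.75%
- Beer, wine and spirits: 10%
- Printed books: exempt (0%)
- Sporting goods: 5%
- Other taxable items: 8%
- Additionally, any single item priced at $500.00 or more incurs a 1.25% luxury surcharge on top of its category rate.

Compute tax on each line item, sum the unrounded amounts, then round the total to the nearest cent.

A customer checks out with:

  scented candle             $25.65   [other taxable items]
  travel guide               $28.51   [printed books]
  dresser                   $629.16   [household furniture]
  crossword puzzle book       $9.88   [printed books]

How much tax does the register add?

$58.68

Scented candle $25.65: other taxable items → 8% → $2.052
Travel guide $28.51: printed books → 0% → $0.00
Dresser $629.16: household furniture → 7.75% + 1.25% surcharge = 9% → $56.6244
Crossword puzzle book $9.88: printed books → 0% → $0.00
Unrounded tax sum = $58.6764 → $58.68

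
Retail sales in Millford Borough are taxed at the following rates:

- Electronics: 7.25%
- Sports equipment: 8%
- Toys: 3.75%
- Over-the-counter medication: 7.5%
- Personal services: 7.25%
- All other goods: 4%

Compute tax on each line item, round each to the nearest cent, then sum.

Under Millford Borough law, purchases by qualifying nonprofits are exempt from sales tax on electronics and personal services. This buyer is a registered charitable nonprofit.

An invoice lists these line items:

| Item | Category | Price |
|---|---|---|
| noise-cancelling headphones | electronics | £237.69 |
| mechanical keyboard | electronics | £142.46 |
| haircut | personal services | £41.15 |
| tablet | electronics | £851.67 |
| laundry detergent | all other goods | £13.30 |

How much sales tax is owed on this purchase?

Noise-cancelling headphones £237.69: electronics, buyer-exempt → 0% → £0.00
Mechanical keyboard £142.46: electronics, buyer-exempt → 0% → £0.00
Haircut £41.15: personal services, buyer-exempt → 0% → £0.00
Tablet £851.67: electronics, buyer-exempt → 0% → £0.00
Laundry detergent £13.30: all other goods → 4% → £0.53
Total tax = £0.53

£0.53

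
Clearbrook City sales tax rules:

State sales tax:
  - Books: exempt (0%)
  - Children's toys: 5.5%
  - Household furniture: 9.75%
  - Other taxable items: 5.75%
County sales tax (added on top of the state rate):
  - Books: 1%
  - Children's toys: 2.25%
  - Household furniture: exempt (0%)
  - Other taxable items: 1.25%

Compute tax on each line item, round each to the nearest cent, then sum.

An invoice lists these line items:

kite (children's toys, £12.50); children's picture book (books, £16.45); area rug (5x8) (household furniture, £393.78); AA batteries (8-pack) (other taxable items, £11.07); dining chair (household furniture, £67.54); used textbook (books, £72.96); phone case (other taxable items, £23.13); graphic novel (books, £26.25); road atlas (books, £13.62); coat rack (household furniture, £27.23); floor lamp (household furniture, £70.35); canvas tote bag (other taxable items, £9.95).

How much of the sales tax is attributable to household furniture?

£54.49

Area rug (5x8) £393.78: household furniture → 9.75% + 0% county = 9.75% → £38.39
Dining chair £67.54: household furniture → 9.75% + 0% county = 9.75% → £6.59
Coat rack £27.23: household furniture → 9.75% + 0% county = 9.75% → £2.65
Floor lamp £70.35: household furniture → 9.75% + 0% county = 9.75% → £6.86
Tax on household furniture = £38.39 + £6.59 + £2.65 + £6.86 = £54.49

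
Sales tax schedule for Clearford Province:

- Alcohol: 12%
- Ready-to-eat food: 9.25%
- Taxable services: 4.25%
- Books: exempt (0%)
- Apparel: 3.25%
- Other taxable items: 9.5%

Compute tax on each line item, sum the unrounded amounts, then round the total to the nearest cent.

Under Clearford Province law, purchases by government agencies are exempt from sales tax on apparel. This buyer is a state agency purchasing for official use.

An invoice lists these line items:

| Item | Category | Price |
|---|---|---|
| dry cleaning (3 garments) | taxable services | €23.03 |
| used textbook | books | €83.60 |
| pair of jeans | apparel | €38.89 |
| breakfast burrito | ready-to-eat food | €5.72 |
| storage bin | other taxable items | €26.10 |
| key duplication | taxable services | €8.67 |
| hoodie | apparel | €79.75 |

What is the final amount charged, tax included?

€270.12

Dry cleaning (3 garments) €23.03: taxable services → 4.25% → €0.978775
Used textbook €83.60: books → 0% → €0.00
Pair of jeans €38.89: apparel, buyer-exempt → 0% → €0.00
Breakfast burrito €5.72: ready-to-eat food → 9.25% → €0.5291
Storage bin €26.10: other taxable items → 9.5% → €2.4795
Key duplication €8.67: taxable services → 4.25% → €0.368475
Hoodie €79.75: apparel, buyer-exempt → 0% → €0.00
Subtotal = €265.76; unrounded tax = €4.35585 → €4.36; total due = €270.12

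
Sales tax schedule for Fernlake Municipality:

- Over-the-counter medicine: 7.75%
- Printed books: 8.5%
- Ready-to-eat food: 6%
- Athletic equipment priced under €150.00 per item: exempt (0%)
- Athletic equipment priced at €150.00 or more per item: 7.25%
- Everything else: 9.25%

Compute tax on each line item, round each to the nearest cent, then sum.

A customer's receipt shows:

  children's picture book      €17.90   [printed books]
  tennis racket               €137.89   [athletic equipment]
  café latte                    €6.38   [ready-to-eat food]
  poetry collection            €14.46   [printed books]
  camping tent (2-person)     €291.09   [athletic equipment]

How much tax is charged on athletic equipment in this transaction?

€21.10

Tennis racket €137.89: athletic equipment, under €150.00 → 0% → €0.00
Camping tent (2-person) €291.09: athletic equipment, €150.00 or more → 7.25% → €21.10
Tax on athletic equipment = €0.00 + €21.10 = €21.10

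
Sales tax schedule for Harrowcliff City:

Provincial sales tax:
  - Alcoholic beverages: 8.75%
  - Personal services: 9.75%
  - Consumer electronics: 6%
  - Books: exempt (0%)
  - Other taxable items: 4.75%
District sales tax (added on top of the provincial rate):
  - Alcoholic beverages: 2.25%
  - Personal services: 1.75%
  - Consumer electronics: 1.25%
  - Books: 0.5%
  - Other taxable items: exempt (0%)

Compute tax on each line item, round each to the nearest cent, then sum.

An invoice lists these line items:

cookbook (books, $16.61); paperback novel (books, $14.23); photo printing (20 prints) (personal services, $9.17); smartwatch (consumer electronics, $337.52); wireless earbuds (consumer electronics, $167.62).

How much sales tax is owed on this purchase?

$37.82

Cookbook $16.61: books → 0% + 0.5% district = 0.5% → $0.08
Paperback novel $14.23: books → 0% + 0.5% district = 0.5% → $0.07
Photo printing (20 prints) $9.17: personal services → 9.75% + 1.75% district = 11.5% → $1.05
Smartwatch $337.52: consumer electronics → 6% + 1.25% district = 7.25% → $24.47
Wireless earbuds $167.62: consumer electronics → 6% + 1.25% district = 7.25% → $12.15
Total tax = $0.08 + $0.07 + $1.05 + $24.47 + $12.15 = $37.82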